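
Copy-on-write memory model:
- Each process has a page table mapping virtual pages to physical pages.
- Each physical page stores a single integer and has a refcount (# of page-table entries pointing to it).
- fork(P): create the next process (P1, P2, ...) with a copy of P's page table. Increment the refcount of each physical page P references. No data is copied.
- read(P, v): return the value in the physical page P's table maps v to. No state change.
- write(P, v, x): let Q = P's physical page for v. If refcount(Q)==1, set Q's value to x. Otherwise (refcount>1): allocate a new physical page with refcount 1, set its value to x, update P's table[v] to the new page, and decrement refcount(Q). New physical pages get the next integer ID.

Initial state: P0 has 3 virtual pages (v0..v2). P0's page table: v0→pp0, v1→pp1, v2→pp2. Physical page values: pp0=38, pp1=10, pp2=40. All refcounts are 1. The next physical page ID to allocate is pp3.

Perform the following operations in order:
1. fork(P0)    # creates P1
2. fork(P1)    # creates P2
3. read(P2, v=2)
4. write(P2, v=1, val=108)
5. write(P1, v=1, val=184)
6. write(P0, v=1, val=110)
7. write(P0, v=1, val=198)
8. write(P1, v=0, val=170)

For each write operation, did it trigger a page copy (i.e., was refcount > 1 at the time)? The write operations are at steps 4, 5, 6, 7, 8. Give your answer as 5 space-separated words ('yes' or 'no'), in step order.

Op 1: fork(P0) -> P1. 3 ppages; refcounts: pp0:2 pp1:2 pp2:2
Op 2: fork(P1) -> P2. 3 ppages; refcounts: pp0:3 pp1:3 pp2:3
Op 3: read(P2, v2) -> 40. No state change.
Op 4: write(P2, v1, 108). refcount(pp1)=3>1 -> COPY to pp3. 4 ppages; refcounts: pp0:3 pp1:2 pp2:3 pp3:1
Op 5: write(P1, v1, 184). refcount(pp1)=2>1 -> COPY to pp4. 5 ppages; refcounts: pp0:3 pp1:1 pp2:3 pp3:1 pp4:1
Op 6: write(P0, v1, 110). refcount(pp1)=1 -> write in place. 5 ppages; refcounts: pp0:3 pp1:1 pp2:3 pp3:1 pp4:1
Op 7: write(P0, v1, 198). refcount(pp1)=1 -> write in place. 5 ppages; refcounts: pp0:3 pp1:1 pp2:3 pp3:1 pp4:1
Op 8: write(P1, v0, 170). refcount(pp0)=3>1 -> COPY to pp5. 6 ppages; refcounts: pp0:2 pp1:1 pp2:3 pp3:1 pp4:1 pp5:1

yes yes no no yes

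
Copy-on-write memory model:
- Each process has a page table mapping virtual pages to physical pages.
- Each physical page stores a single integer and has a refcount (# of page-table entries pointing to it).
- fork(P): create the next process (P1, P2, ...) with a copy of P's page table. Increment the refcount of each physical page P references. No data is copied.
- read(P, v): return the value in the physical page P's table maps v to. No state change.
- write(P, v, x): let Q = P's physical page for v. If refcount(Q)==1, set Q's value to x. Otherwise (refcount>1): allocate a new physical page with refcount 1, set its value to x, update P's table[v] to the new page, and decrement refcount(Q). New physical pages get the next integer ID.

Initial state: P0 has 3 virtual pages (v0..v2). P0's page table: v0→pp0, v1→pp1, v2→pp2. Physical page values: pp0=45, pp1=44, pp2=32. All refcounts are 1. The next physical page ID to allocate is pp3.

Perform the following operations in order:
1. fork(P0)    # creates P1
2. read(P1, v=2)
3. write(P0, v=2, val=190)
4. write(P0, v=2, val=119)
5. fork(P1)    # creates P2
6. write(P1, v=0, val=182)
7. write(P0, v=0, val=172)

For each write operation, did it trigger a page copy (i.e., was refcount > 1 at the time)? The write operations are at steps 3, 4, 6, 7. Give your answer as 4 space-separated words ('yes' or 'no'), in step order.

Op 1: fork(P0) -> P1. 3 ppages; refcounts: pp0:2 pp1:2 pp2:2
Op 2: read(P1, v2) -> 32. No state change.
Op 3: write(P0, v2, 190). refcount(pp2)=2>1 -> COPY to pp3. 4 ppages; refcounts: pp0:2 pp1:2 pp2:1 pp3:1
Op 4: write(P0, v2, 119). refcount(pp3)=1 -> write in place. 4 ppages; refcounts: pp0:2 pp1:2 pp2:1 pp3:1
Op 5: fork(P1) -> P2. 4 ppages; refcounts: pp0:3 pp1:3 pp2:2 pp3:1
Op 6: write(P1, v0, 182). refcount(pp0)=3>1 -> COPY to pp4. 5 ppages; refcounts: pp0:2 pp1:3 pp2:2 pp3:1 pp4:1
Op 7: write(P0, v0, 172). refcount(pp0)=2>1 -> COPY to pp5. 6 ppages; refcounts: pp0:1 pp1:3 pp2:2 pp3:1 pp4:1 pp5:1

yes no yes yes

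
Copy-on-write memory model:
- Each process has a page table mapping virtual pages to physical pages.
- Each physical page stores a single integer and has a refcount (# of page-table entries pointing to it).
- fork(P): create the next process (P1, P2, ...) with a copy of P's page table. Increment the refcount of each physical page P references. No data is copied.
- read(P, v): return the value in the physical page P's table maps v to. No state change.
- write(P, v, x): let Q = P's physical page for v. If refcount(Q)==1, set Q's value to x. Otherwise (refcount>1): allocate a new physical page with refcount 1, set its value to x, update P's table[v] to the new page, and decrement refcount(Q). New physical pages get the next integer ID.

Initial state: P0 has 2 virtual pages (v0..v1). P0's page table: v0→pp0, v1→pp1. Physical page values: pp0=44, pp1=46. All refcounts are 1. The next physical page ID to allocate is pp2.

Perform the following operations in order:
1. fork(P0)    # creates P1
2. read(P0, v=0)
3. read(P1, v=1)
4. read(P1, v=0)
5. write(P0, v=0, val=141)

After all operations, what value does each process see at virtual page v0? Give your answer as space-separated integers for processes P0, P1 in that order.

Op 1: fork(P0) -> P1. 2 ppages; refcounts: pp0:2 pp1:2
Op 2: read(P0, v0) -> 44. No state change.
Op 3: read(P1, v1) -> 46. No state change.
Op 4: read(P1, v0) -> 44. No state change.
Op 5: write(P0, v0, 141). refcount(pp0)=2>1 -> COPY to pp2. 3 ppages; refcounts: pp0:1 pp1:2 pp2:1
P0: v0 -> pp2 = 141
P1: v0 -> pp0 = 44

Answer: 141 44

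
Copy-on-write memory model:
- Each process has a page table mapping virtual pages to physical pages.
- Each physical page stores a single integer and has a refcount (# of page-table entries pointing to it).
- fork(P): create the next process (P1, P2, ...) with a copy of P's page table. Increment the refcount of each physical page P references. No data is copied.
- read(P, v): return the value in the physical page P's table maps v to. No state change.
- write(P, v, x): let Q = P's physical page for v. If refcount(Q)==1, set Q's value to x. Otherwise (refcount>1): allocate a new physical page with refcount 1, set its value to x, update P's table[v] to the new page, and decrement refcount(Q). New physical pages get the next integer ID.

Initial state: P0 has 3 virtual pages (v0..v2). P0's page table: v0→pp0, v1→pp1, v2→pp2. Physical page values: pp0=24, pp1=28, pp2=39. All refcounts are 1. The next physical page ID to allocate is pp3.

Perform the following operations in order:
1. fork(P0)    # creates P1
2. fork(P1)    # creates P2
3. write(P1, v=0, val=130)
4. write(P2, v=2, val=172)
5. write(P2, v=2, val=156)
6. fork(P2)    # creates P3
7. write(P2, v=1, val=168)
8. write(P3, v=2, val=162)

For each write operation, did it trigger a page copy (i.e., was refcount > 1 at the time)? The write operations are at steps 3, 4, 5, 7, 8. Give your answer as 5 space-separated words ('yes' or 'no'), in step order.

Op 1: fork(P0) -> P1. 3 ppages; refcounts: pp0:2 pp1:2 pp2:2
Op 2: fork(P1) -> P2. 3 ppages; refcounts: pp0:3 pp1:3 pp2:3
Op 3: write(P1, v0, 130). refcount(pp0)=3>1 -> COPY to pp3. 4 ppages; refcounts: pp0:2 pp1:3 pp2:3 pp3:1
Op 4: write(P2, v2, 172). refcount(pp2)=3>1 -> COPY to pp4. 5 ppages; refcounts: pp0:2 pp1:3 pp2:2 pp3:1 pp4:1
Op 5: write(P2, v2, 156). refcount(pp4)=1 -> write in place. 5 ppages; refcounts: pp0:2 pp1:3 pp2:2 pp3:1 pp4:1
Op 6: fork(P2) -> P3. 5 ppages; refcounts: pp0:3 pp1:4 pp2:2 pp3:1 pp4:2
Op 7: write(P2, v1, 168). refcount(pp1)=4>1 -> COPY to pp5. 6 ppages; refcounts: pp0:3 pp1:3 pp2:2 pp3:1 pp4:2 pp5:1
Op 8: write(P3, v2, 162). refcount(pp4)=2>1 -> COPY to pp6. 7 ppages; refcounts: pp0:3 pp1:3 pp2:2 pp3:1 pp4:1 pp5:1 pp6:1

yes yes no yes yes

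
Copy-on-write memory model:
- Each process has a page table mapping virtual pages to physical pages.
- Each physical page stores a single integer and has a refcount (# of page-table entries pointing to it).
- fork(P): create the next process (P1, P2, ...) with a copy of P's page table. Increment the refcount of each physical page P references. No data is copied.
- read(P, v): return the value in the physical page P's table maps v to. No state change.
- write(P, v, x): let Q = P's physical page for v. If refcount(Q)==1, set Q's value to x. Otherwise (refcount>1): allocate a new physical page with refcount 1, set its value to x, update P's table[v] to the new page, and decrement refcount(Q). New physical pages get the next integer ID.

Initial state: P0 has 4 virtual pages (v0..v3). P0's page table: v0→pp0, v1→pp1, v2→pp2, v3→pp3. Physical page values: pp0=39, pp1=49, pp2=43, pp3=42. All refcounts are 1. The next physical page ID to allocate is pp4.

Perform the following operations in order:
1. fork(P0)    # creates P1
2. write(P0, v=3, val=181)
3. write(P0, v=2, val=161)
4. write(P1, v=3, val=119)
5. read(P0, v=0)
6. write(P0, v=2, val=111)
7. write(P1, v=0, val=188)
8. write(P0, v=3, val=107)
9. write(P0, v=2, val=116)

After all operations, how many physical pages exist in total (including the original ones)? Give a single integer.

Op 1: fork(P0) -> P1. 4 ppages; refcounts: pp0:2 pp1:2 pp2:2 pp3:2
Op 2: write(P0, v3, 181). refcount(pp3)=2>1 -> COPY to pp4. 5 ppages; refcounts: pp0:2 pp1:2 pp2:2 pp3:1 pp4:1
Op 3: write(P0, v2, 161). refcount(pp2)=2>1 -> COPY to pp5. 6 ppages; refcounts: pp0:2 pp1:2 pp2:1 pp3:1 pp4:1 pp5:1
Op 4: write(P1, v3, 119). refcount(pp3)=1 -> write in place. 6 ppages; refcounts: pp0:2 pp1:2 pp2:1 pp3:1 pp4:1 pp5:1
Op 5: read(P0, v0) -> 39. No state change.
Op 6: write(P0, v2, 111). refcount(pp5)=1 -> write in place. 6 ppages; refcounts: pp0:2 pp1:2 pp2:1 pp3:1 pp4:1 pp5:1
Op 7: write(P1, v0, 188). refcount(pp0)=2>1 -> COPY to pp6. 7 ppages; refcounts: pp0:1 pp1:2 pp2:1 pp3:1 pp4:1 pp5:1 pp6:1
Op 8: write(P0, v3, 107). refcount(pp4)=1 -> write in place. 7 ppages; refcounts: pp0:1 pp1:2 pp2:1 pp3:1 pp4:1 pp5:1 pp6:1
Op 9: write(P0, v2, 116). refcount(pp5)=1 -> write in place. 7 ppages; refcounts: pp0:1 pp1:2 pp2:1 pp3:1 pp4:1 pp5:1 pp6:1

Answer: 7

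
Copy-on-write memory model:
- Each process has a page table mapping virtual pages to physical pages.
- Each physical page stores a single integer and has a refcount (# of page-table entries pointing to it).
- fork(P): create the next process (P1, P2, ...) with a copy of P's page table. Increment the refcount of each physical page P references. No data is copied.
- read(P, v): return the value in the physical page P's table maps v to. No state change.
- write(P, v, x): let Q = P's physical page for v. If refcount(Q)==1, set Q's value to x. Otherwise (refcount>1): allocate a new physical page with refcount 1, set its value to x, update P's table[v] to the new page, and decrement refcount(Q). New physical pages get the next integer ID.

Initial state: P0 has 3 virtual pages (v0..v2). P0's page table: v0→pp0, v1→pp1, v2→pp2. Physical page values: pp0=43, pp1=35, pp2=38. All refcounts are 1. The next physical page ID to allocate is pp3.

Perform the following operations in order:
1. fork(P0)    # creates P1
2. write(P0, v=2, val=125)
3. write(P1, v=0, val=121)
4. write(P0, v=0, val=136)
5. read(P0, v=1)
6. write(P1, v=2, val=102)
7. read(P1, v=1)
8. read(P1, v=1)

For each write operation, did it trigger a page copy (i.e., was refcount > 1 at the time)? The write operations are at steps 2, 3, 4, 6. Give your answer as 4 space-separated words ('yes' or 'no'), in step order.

Op 1: fork(P0) -> P1. 3 ppages; refcounts: pp0:2 pp1:2 pp2:2
Op 2: write(P0, v2, 125). refcount(pp2)=2>1 -> COPY to pp3. 4 ppages; refcounts: pp0:2 pp1:2 pp2:1 pp3:1
Op 3: write(P1, v0, 121). refcount(pp0)=2>1 -> COPY to pp4. 5 ppages; refcounts: pp0:1 pp1:2 pp2:1 pp3:1 pp4:1
Op 4: write(P0, v0, 136). refcount(pp0)=1 -> write in place. 5 ppages; refcounts: pp0:1 pp1:2 pp2:1 pp3:1 pp4:1
Op 5: read(P0, v1) -> 35. No state change.
Op 6: write(P1, v2, 102). refcount(pp2)=1 -> write in place. 5 ppages; refcounts: pp0:1 pp1:2 pp2:1 pp3:1 pp4:1
Op 7: read(P1, v1) -> 35. No state change.
Op 8: read(P1, v1) -> 35. No state change.

yes yes no no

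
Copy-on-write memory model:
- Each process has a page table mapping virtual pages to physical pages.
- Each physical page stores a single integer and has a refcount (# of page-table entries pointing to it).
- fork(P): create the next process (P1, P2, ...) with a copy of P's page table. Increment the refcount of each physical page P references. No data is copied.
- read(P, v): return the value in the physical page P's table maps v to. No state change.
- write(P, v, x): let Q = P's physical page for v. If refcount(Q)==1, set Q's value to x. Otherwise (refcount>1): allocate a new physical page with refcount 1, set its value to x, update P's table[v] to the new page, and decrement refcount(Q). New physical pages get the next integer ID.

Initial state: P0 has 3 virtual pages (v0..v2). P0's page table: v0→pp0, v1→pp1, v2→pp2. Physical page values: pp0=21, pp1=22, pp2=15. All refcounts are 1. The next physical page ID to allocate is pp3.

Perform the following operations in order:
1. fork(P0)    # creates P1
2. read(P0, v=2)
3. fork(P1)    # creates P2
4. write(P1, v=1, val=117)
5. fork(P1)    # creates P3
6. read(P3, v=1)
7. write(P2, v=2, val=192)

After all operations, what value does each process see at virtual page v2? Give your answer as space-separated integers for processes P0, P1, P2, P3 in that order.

Answer: 15 15 192 15

Derivation:
Op 1: fork(P0) -> P1. 3 ppages; refcounts: pp0:2 pp1:2 pp2:2
Op 2: read(P0, v2) -> 15. No state change.
Op 3: fork(P1) -> P2. 3 ppages; refcounts: pp0:3 pp1:3 pp2:3
Op 4: write(P1, v1, 117). refcount(pp1)=3>1 -> COPY to pp3. 4 ppages; refcounts: pp0:3 pp1:2 pp2:3 pp3:1
Op 5: fork(P1) -> P3. 4 ppages; refcounts: pp0:4 pp1:2 pp2:4 pp3:2
Op 6: read(P3, v1) -> 117. No state change.
Op 7: write(P2, v2, 192). refcount(pp2)=4>1 -> COPY to pp4. 5 ppages; refcounts: pp0:4 pp1:2 pp2:3 pp3:2 pp4:1
P0: v2 -> pp2 = 15
P1: v2 -> pp2 = 15
P2: v2 -> pp4 = 192
P3: v2 -> pp2 = 15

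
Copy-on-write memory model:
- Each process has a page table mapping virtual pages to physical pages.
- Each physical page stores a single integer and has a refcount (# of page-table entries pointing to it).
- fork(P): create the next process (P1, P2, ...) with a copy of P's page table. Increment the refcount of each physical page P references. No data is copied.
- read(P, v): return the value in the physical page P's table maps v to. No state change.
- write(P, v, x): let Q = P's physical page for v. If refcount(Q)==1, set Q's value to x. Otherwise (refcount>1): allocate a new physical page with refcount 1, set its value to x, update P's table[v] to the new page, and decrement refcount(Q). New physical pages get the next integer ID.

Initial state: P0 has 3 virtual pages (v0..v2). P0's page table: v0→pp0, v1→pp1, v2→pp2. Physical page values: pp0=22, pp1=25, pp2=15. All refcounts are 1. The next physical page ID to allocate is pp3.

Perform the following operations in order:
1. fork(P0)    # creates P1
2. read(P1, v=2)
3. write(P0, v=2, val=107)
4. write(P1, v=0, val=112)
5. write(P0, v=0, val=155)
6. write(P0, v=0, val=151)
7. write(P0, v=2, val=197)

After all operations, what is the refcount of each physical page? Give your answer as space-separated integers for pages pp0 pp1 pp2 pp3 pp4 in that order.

Op 1: fork(P0) -> P1. 3 ppages; refcounts: pp0:2 pp1:2 pp2:2
Op 2: read(P1, v2) -> 15. No state change.
Op 3: write(P0, v2, 107). refcount(pp2)=2>1 -> COPY to pp3. 4 ppages; refcounts: pp0:2 pp1:2 pp2:1 pp3:1
Op 4: write(P1, v0, 112). refcount(pp0)=2>1 -> COPY to pp4. 5 ppages; refcounts: pp0:1 pp1:2 pp2:1 pp3:1 pp4:1
Op 5: write(P0, v0, 155). refcount(pp0)=1 -> write in place. 5 ppages; refcounts: pp0:1 pp1:2 pp2:1 pp3:1 pp4:1
Op 6: write(P0, v0, 151). refcount(pp0)=1 -> write in place. 5 ppages; refcounts: pp0:1 pp1:2 pp2:1 pp3:1 pp4:1
Op 7: write(P0, v2, 197). refcount(pp3)=1 -> write in place. 5 ppages; refcounts: pp0:1 pp1:2 pp2:1 pp3:1 pp4:1

Answer: 1 2 1 1 1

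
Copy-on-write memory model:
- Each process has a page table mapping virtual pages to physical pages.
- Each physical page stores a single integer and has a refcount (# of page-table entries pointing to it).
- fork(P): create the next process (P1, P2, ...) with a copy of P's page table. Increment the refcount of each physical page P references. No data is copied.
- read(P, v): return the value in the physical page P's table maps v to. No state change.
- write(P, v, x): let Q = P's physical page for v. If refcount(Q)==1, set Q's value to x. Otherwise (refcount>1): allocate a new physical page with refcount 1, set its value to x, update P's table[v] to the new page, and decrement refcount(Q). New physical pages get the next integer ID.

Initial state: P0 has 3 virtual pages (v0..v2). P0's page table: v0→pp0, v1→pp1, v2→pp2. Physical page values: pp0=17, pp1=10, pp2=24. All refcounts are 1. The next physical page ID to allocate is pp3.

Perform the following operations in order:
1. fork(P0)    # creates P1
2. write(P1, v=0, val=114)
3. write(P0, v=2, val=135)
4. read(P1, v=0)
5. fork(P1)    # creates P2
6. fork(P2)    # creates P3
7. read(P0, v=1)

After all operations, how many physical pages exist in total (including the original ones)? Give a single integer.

Op 1: fork(P0) -> P1. 3 ppages; refcounts: pp0:2 pp1:2 pp2:2
Op 2: write(P1, v0, 114). refcount(pp0)=2>1 -> COPY to pp3. 4 ppages; refcounts: pp0:1 pp1:2 pp2:2 pp3:1
Op 3: write(P0, v2, 135). refcount(pp2)=2>1 -> COPY to pp4. 5 ppages; refcounts: pp0:1 pp1:2 pp2:1 pp3:1 pp4:1
Op 4: read(P1, v0) -> 114. No state change.
Op 5: fork(P1) -> P2. 5 ppages; refcounts: pp0:1 pp1:3 pp2:2 pp3:2 pp4:1
Op 6: fork(P2) -> P3. 5 ppages; refcounts: pp0:1 pp1:4 pp2:3 pp3:3 pp4:1
Op 7: read(P0, v1) -> 10. No state change.

Answer: 5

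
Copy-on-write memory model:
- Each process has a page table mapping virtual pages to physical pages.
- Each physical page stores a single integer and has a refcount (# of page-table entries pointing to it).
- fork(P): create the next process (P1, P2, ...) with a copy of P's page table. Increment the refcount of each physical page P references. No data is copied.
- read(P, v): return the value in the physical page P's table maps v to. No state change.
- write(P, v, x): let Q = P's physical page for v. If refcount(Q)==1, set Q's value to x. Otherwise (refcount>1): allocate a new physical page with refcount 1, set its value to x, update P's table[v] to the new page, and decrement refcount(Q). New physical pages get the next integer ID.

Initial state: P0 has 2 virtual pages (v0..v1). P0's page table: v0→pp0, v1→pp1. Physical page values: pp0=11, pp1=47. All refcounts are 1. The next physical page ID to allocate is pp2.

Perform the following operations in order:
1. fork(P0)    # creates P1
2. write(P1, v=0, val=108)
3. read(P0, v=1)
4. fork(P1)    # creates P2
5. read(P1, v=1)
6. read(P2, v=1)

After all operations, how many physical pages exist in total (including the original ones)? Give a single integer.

Op 1: fork(P0) -> P1. 2 ppages; refcounts: pp0:2 pp1:2
Op 2: write(P1, v0, 108). refcount(pp0)=2>1 -> COPY to pp2. 3 ppages; refcounts: pp0:1 pp1:2 pp2:1
Op 3: read(P0, v1) -> 47. No state change.
Op 4: fork(P1) -> P2. 3 ppages; refcounts: pp0:1 pp1:3 pp2:2
Op 5: read(P1, v1) -> 47. No state change.
Op 6: read(P2, v1) -> 47. No state change.

Answer: 3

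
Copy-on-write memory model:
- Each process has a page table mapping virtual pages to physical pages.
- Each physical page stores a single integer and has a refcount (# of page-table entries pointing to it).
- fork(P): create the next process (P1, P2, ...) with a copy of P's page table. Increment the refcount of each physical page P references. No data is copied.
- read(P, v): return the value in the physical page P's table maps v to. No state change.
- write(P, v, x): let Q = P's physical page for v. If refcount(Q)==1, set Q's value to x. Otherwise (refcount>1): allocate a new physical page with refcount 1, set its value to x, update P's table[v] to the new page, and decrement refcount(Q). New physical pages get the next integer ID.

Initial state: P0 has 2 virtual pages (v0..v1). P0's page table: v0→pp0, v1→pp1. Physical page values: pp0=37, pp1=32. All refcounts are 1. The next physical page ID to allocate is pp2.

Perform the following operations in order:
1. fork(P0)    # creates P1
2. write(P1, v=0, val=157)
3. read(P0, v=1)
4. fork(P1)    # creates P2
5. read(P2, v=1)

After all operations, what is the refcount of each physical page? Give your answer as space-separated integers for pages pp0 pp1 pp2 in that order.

Answer: 1 3 2

Derivation:
Op 1: fork(P0) -> P1. 2 ppages; refcounts: pp0:2 pp1:2
Op 2: write(P1, v0, 157). refcount(pp0)=2>1 -> COPY to pp2. 3 ppages; refcounts: pp0:1 pp1:2 pp2:1
Op 3: read(P0, v1) -> 32. No state change.
Op 4: fork(P1) -> P2. 3 ppages; refcounts: pp0:1 pp1:3 pp2:2
Op 5: read(P2, v1) -> 32. No state change.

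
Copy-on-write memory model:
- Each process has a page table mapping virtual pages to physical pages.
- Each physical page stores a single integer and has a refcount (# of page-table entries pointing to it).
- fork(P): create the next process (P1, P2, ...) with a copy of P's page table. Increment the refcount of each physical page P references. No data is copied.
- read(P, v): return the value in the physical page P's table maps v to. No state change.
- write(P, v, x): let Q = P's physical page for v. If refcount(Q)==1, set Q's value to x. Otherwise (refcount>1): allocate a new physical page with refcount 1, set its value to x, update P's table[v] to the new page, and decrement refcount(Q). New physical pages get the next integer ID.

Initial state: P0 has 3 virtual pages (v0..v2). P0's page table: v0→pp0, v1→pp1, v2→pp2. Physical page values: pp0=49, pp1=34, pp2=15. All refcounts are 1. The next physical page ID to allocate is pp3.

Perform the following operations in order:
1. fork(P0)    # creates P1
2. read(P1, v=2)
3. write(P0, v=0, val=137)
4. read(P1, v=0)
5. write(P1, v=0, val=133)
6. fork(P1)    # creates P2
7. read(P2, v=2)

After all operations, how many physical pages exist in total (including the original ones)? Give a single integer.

Op 1: fork(P0) -> P1. 3 ppages; refcounts: pp0:2 pp1:2 pp2:2
Op 2: read(P1, v2) -> 15. No state change.
Op 3: write(P0, v0, 137). refcount(pp0)=2>1 -> COPY to pp3. 4 ppages; refcounts: pp0:1 pp1:2 pp2:2 pp3:1
Op 4: read(P1, v0) -> 49. No state change.
Op 5: write(P1, v0, 133). refcount(pp0)=1 -> write in place. 4 ppages; refcounts: pp0:1 pp1:2 pp2:2 pp3:1
Op 6: fork(P1) -> P2. 4 ppages; refcounts: pp0:2 pp1:3 pp2:3 pp3:1
Op 7: read(P2, v2) -> 15. No state change.

Answer: 4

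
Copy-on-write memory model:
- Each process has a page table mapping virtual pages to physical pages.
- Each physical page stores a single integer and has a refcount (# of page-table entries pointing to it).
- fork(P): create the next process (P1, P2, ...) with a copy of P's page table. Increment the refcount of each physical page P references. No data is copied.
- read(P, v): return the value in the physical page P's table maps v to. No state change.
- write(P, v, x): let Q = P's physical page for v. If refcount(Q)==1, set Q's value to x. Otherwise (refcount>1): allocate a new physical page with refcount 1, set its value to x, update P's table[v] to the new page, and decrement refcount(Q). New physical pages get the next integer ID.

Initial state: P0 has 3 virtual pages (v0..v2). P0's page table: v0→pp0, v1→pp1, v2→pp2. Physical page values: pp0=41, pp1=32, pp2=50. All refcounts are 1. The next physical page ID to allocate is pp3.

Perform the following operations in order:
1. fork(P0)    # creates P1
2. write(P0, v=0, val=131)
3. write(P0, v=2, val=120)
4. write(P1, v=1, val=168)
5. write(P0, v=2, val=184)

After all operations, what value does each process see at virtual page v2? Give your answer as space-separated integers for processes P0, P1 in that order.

Answer: 184 50

Derivation:
Op 1: fork(P0) -> P1. 3 ppages; refcounts: pp0:2 pp1:2 pp2:2
Op 2: write(P0, v0, 131). refcount(pp0)=2>1 -> COPY to pp3. 4 ppages; refcounts: pp0:1 pp1:2 pp2:2 pp3:1
Op 3: write(P0, v2, 120). refcount(pp2)=2>1 -> COPY to pp4. 5 ppages; refcounts: pp0:1 pp1:2 pp2:1 pp3:1 pp4:1
Op 4: write(P1, v1, 168). refcount(pp1)=2>1 -> COPY to pp5. 6 ppages; refcounts: pp0:1 pp1:1 pp2:1 pp3:1 pp4:1 pp5:1
Op 5: write(P0, v2, 184). refcount(pp4)=1 -> write in place. 6 ppages; refcounts: pp0:1 pp1:1 pp2:1 pp3:1 pp4:1 pp5:1
P0: v2 -> pp4 = 184
P1: v2 -> pp2 = 50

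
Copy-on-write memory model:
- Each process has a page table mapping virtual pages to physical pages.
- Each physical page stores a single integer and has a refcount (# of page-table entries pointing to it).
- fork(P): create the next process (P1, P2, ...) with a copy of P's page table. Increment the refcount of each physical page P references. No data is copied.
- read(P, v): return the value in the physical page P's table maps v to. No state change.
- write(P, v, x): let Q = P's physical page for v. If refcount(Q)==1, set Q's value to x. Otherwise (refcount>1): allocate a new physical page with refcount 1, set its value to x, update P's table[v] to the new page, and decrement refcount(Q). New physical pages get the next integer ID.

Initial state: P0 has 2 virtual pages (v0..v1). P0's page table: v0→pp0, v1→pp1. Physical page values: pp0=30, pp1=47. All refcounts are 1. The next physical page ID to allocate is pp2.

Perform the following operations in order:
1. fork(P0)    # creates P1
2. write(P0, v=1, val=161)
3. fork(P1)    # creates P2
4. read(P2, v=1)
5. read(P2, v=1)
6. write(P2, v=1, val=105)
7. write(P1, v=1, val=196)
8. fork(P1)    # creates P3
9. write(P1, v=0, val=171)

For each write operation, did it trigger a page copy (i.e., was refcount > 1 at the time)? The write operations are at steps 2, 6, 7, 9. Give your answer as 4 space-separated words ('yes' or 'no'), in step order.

Op 1: fork(P0) -> P1. 2 ppages; refcounts: pp0:2 pp1:2
Op 2: write(P0, v1, 161). refcount(pp1)=2>1 -> COPY to pp2. 3 ppages; refcounts: pp0:2 pp1:1 pp2:1
Op 3: fork(P1) -> P2. 3 ppages; refcounts: pp0:3 pp1:2 pp2:1
Op 4: read(P2, v1) -> 47. No state change.
Op 5: read(P2, v1) -> 47. No state change.
Op 6: write(P2, v1, 105). refcount(pp1)=2>1 -> COPY to pp3. 4 ppages; refcounts: pp0:3 pp1:1 pp2:1 pp3:1
Op 7: write(P1, v1, 196). refcount(pp1)=1 -> write in place. 4 ppages; refcounts: pp0:3 pp1:1 pp2:1 pp3:1
Op 8: fork(P1) -> P3. 4 ppages; refcounts: pp0:4 pp1:2 pp2:1 pp3:1
Op 9: write(P1, v0, 171). refcount(pp0)=4>1 -> COPY to pp4. 5 ppages; refcounts: pp0:3 pp1:2 pp2:1 pp3:1 pp4:1

yes yes no yes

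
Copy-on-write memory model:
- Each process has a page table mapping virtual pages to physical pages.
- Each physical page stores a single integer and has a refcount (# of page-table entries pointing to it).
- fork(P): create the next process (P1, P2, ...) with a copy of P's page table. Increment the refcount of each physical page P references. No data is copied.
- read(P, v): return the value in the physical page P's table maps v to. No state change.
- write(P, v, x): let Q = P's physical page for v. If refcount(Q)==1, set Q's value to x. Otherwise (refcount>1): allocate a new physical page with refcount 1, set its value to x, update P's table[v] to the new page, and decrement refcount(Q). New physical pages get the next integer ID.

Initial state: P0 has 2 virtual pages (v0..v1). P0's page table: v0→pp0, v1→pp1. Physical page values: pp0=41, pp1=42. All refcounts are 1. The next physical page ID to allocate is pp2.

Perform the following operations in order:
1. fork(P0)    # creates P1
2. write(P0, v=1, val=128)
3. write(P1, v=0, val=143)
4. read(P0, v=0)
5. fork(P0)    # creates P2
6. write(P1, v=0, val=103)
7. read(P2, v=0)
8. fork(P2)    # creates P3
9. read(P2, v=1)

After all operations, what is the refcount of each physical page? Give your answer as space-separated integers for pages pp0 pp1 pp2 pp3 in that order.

Op 1: fork(P0) -> P1. 2 ppages; refcounts: pp0:2 pp1:2
Op 2: write(P0, v1, 128). refcount(pp1)=2>1 -> COPY to pp2. 3 ppages; refcounts: pp0:2 pp1:1 pp2:1
Op 3: write(P1, v0, 143). refcount(pp0)=2>1 -> COPY to pp3. 4 ppages; refcounts: pp0:1 pp1:1 pp2:1 pp3:1
Op 4: read(P0, v0) -> 41. No state change.
Op 5: fork(P0) -> P2. 4 ppages; refcounts: pp0:2 pp1:1 pp2:2 pp3:1
Op 6: write(P1, v0, 103). refcount(pp3)=1 -> write in place. 4 ppages; refcounts: pp0:2 pp1:1 pp2:2 pp3:1
Op 7: read(P2, v0) -> 41. No state change.
Op 8: fork(P2) -> P3. 4 ppages; refcounts: pp0:3 pp1:1 pp2:3 pp3:1
Op 9: read(P2, v1) -> 128. No state change.

Answer: 3 1 3 1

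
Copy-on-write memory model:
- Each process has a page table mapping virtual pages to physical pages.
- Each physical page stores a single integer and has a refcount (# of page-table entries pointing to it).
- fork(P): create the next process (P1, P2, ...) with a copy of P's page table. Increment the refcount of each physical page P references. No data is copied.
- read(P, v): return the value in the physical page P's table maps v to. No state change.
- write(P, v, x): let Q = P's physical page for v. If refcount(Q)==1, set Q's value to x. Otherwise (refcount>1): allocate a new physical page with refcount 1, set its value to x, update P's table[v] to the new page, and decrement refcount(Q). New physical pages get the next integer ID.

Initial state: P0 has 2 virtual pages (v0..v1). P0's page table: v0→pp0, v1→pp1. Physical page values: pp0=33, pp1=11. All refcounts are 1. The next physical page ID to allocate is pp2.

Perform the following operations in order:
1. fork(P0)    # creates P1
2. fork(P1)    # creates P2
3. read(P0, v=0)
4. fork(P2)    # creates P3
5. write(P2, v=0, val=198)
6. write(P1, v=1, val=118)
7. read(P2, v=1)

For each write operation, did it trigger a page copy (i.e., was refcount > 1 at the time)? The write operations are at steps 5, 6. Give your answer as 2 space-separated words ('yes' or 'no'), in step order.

Op 1: fork(P0) -> P1. 2 ppages; refcounts: pp0:2 pp1:2
Op 2: fork(P1) -> P2. 2 ppages; refcounts: pp0:3 pp1:3
Op 3: read(P0, v0) -> 33. No state change.
Op 4: fork(P2) -> P3. 2 ppages; refcounts: pp0:4 pp1:4
Op 5: write(P2, v0, 198). refcount(pp0)=4>1 -> COPY to pp2. 3 ppages; refcounts: pp0:3 pp1:4 pp2:1
Op 6: write(P1, v1, 118). refcount(pp1)=4>1 -> COPY to pp3. 4 ppages; refcounts: pp0:3 pp1:3 pp2:1 pp3:1
Op 7: read(P2, v1) -> 11. No state change.

yes yes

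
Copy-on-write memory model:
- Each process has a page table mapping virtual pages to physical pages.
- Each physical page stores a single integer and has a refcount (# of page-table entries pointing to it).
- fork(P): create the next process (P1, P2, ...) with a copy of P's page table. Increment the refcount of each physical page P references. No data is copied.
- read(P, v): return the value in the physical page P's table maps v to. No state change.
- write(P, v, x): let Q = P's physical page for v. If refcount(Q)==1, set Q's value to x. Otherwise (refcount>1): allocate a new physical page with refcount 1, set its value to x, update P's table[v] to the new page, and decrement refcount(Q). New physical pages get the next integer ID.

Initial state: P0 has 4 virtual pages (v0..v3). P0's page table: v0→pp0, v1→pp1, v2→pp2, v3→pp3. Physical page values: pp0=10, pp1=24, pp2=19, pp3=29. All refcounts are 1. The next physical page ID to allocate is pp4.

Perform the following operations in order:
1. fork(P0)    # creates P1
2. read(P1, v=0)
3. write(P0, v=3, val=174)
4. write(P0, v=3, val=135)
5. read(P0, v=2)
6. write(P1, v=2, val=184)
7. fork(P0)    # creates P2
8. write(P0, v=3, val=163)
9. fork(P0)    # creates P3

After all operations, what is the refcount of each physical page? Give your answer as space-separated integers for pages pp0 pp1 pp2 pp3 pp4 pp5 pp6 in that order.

Answer: 4 4 3 1 1 1 2

Derivation:
Op 1: fork(P0) -> P1. 4 ppages; refcounts: pp0:2 pp1:2 pp2:2 pp3:2
Op 2: read(P1, v0) -> 10. No state change.
Op 3: write(P0, v3, 174). refcount(pp3)=2>1 -> COPY to pp4. 5 ppages; refcounts: pp0:2 pp1:2 pp2:2 pp3:1 pp4:1
Op 4: write(P0, v3, 135). refcount(pp4)=1 -> write in place. 5 ppages; refcounts: pp0:2 pp1:2 pp2:2 pp3:1 pp4:1
Op 5: read(P0, v2) -> 19. No state change.
Op 6: write(P1, v2, 184). refcount(pp2)=2>1 -> COPY to pp5. 6 ppages; refcounts: pp0:2 pp1:2 pp2:1 pp3:1 pp4:1 pp5:1
Op 7: fork(P0) -> P2. 6 ppages; refcounts: pp0:3 pp1:3 pp2:2 pp3:1 pp4:2 pp5:1
Op 8: write(P0, v3, 163). refcount(pp4)=2>1 -> COPY to pp6. 7 ppages; refcounts: pp0:3 pp1:3 pp2:2 pp3:1 pp4:1 pp5:1 pp6:1
Op 9: fork(P0) -> P3. 7 ppages; refcounts: pp0:4 pp1:4 pp2:3 pp3:1 pp4:1 pp5:1 pp6:2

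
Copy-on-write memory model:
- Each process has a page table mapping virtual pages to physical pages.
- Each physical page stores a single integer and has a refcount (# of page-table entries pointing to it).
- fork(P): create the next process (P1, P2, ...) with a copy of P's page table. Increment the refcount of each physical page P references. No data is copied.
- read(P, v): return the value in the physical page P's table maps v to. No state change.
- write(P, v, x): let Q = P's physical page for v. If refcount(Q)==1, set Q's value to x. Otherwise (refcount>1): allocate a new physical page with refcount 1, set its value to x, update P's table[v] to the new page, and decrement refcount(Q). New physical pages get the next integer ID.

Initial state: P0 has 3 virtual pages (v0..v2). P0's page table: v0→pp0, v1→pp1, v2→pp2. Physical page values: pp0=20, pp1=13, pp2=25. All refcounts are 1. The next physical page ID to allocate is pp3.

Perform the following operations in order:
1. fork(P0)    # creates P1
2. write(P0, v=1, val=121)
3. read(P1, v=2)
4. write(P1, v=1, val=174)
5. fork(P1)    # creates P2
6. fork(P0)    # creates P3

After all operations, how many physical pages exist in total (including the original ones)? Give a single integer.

Answer: 4

Derivation:
Op 1: fork(P0) -> P1. 3 ppages; refcounts: pp0:2 pp1:2 pp2:2
Op 2: write(P0, v1, 121). refcount(pp1)=2>1 -> COPY to pp3. 4 ppages; refcounts: pp0:2 pp1:1 pp2:2 pp3:1
Op 3: read(P1, v2) -> 25. No state change.
Op 4: write(P1, v1, 174). refcount(pp1)=1 -> write in place. 4 ppages; refcounts: pp0:2 pp1:1 pp2:2 pp3:1
Op 5: fork(P1) -> P2. 4 ppages; refcounts: pp0:3 pp1:2 pp2:3 pp3:1
Op 6: fork(P0) -> P3. 4 ppages; refcounts: pp0:4 pp1:2 pp2:4 pp3:2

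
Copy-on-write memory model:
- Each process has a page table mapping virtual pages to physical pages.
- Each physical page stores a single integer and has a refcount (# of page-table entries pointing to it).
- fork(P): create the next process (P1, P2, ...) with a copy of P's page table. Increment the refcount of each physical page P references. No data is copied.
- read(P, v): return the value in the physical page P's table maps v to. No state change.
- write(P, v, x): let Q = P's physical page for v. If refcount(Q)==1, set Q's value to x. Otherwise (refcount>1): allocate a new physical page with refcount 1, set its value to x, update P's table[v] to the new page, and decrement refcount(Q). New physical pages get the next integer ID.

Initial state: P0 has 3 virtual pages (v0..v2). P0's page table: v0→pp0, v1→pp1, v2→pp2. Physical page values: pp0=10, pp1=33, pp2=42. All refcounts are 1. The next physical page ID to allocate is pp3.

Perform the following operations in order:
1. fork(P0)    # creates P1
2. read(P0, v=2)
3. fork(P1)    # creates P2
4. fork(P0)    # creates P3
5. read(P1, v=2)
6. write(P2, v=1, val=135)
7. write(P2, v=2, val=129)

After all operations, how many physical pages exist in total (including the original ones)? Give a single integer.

Op 1: fork(P0) -> P1. 3 ppages; refcounts: pp0:2 pp1:2 pp2:2
Op 2: read(P0, v2) -> 42. No state change.
Op 3: fork(P1) -> P2. 3 ppages; refcounts: pp0:3 pp1:3 pp2:3
Op 4: fork(P0) -> P3. 3 ppages; refcounts: pp0:4 pp1:4 pp2:4
Op 5: read(P1, v2) -> 42. No state change.
Op 6: write(P2, v1, 135). refcount(pp1)=4>1 -> COPY to pp3. 4 ppages; refcounts: pp0:4 pp1:3 pp2:4 pp3:1
Op 7: write(P2, v2, 129). refcount(pp2)=4>1 -> COPY to pp4. 5 ppages; refcounts: pp0:4 pp1:3 pp2:3 pp3:1 pp4:1

Answer: 5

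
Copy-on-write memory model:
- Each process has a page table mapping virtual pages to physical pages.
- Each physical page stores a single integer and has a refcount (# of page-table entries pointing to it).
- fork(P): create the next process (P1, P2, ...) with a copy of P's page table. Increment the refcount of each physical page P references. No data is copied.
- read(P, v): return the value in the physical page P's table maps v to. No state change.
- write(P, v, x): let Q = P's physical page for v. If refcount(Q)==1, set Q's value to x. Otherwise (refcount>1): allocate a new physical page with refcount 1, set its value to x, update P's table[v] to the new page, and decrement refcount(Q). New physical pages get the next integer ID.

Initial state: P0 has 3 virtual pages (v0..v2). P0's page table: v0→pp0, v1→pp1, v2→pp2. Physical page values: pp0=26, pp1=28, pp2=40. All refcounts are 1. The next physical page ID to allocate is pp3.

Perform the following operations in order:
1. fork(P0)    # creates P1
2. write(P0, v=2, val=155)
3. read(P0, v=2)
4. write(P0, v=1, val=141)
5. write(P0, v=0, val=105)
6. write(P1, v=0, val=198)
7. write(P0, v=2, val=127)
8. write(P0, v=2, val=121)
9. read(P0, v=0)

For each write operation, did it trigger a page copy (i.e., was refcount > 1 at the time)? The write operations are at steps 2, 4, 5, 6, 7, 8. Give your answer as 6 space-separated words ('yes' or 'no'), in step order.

Op 1: fork(P0) -> P1. 3 ppages; refcounts: pp0:2 pp1:2 pp2:2
Op 2: write(P0, v2, 155). refcount(pp2)=2>1 -> COPY to pp3. 4 ppages; refcounts: pp0:2 pp1:2 pp2:1 pp3:1
Op 3: read(P0, v2) -> 155. No state change.
Op 4: write(P0, v1, 141). refcount(pp1)=2>1 -> COPY to pp4. 5 ppages; refcounts: pp0:2 pp1:1 pp2:1 pp3:1 pp4:1
Op 5: write(P0, v0, 105). refcount(pp0)=2>1 -> COPY to pp5. 6 ppages; refcounts: pp0:1 pp1:1 pp2:1 pp3:1 pp4:1 pp5:1
Op 6: write(P1, v0, 198). refcount(pp0)=1 -> write in place. 6 ppages; refcounts: pp0:1 pp1:1 pp2:1 pp3:1 pp4:1 pp5:1
Op 7: write(P0, v2, 127). refcount(pp3)=1 -> write in place. 6 ppages; refcounts: pp0:1 pp1:1 pp2:1 pp3:1 pp4:1 pp5:1
Op 8: write(P0, v2, 121). refcount(pp3)=1 -> write in place. 6 ppages; refcounts: pp0:1 pp1:1 pp2:1 pp3:1 pp4:1 pp5:1
Op 9: read(P0, v0) -> 105. No state change.

yes yes yes no no no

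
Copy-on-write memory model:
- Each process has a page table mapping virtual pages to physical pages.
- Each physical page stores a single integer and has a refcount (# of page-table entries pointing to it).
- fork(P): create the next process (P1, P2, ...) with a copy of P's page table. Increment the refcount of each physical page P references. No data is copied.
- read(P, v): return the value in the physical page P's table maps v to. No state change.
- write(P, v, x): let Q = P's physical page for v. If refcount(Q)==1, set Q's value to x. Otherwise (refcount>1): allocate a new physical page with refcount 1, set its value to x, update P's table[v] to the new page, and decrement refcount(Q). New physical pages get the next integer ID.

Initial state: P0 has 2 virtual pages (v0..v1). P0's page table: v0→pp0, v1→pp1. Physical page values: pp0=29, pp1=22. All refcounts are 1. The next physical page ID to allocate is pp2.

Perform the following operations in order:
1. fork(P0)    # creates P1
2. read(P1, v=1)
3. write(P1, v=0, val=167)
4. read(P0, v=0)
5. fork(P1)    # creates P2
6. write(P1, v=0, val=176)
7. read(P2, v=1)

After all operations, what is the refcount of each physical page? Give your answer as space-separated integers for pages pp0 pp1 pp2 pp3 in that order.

Op 1: fork(P0) -> P1. 2 ppages; refcounts: pp0:2 pp1:2
Op 2: read(P1, v1) -> 22. No state change.
Op 3: write(P1, v0, 167). refcount(pp0)=2>1 -> COPY to pp2. 3 ppages; refcounts: pp0:1 pp1:2 pp2:1
Op 4: read(P0, v0) -> 29. No state change.
Op 5: fork(P1) -> P2. 3 ppages; refcounts: pp0:1 pp1:3 pp2:2
Op 6: write(P1, v0, 176). refcount(pp2)=2>1 -> COPY to pp3. 4 ppages; refcounts: pp0:1 pp1:3 pp2:1 pp3:1
Op 7: read(P2, v1) -> 22. No state change.

Answer: 1 3 1 1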